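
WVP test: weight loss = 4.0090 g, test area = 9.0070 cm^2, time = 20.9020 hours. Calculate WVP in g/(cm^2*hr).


Formula: WVP = loss / (area * time)
Substituting: WVP = 4.0090 / (9.0070 * 20.9020)
Result: 0.0212945 g/(cm^2*hr)


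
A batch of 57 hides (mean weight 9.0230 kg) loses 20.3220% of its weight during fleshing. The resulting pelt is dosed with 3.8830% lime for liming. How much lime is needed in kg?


Total_raw = N * avg_wt = 57 * 9.0230 = 514.3110 kg
Substrate = Total_raw * (1 - loss/100) = 514.3110 * (1 - 20.3220/100) = 409.7927 kg
Lime = Substrate * pct / 100 = 409.7927 * 3.8830 / 100 = 15.9123 kg


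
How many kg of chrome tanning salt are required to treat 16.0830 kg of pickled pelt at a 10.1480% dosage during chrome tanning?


Formula: Chrome = substrate * pct / 100
Substituting: Chrome = 16.0830 * 10.1480 / 100
Result: 1.6321 kg


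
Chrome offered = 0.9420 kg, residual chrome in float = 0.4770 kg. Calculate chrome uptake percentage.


Formula: Uptake = (offered - residual) / offered * 100
Substituting: Uptake = (0.9420 - 0.4770) / 0.9420 * 100
Result: 49.3631 %


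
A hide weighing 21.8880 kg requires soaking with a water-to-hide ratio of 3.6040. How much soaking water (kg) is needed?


Formula: Water = hide_weight * ratio
Substituting: Water = 21.8880 * 3.6040
Result: 78.8844 kg


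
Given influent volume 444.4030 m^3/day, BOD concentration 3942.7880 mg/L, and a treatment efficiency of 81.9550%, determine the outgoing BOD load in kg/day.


Load_in = volume * conc / 1000 = 444.4030 * 3942.7880 / 1000 = 1752.1868 kg/day
Removed = Load_in * eff / 100 = 1752.1868 * 81.9550 / 100 = 1436.0047 kg/day
Load_out = Load_in - Removed = 1752.1868 - 1436.0047 = 316.1821 kg/day


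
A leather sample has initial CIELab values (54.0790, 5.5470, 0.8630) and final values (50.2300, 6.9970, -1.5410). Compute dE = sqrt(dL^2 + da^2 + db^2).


dL = -3.8490, da = 1.4500, db = -2.4040
dE = sqrt((-3.8490)^2 + 1.4500^2 + (-2.4040)^2) = 4.7641


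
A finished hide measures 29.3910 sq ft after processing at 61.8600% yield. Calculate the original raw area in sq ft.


Formula: raw = finished * 100 / yield
Substituting: raw = 29.3910 * 100 / 61.8600
Result: 47.5121 sq ft


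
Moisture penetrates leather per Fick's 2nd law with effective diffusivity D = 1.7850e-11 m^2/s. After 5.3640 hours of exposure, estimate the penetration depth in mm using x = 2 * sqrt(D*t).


t = 5.3640 hr * 3600 = 19310.4000 s
D * t = 1.7850e-11 * 19310.4000 = 3.4469e-07
x = 2 * sqrt(D*t) = 2 * sqrt(3.4469e-07) = 0.00117421 m = 1.1742 mm


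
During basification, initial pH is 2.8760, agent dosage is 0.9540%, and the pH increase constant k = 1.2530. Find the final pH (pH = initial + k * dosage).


Formula: pH_final = pH_initial + k * base_pct
Substituting: pH_final = 2.8760 + 1.2530 * 0.9540
Result: 4.0714


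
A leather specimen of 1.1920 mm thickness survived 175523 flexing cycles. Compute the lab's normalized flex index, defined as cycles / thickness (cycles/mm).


Formula: Index = cycles / thickness
Substituting: Index = 175523 / 1.1920
Result: 147250.8389 cycles/mm


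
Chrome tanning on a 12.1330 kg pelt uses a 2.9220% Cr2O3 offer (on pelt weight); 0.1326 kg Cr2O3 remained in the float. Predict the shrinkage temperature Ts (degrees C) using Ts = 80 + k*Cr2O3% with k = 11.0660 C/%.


Offered = pelt * offer_pct / 100 = 12.1330 * 2.9220 / 100 = 0.3545 kg
Uptake = offered - residual = 0.3545 - 0.1326 = 0.2219 kg
Cr2O3% on pelt = uptake / pelt * 100 = 0.2219 / 12.1330 * 100 = 1.8291 %
Ts = 80 + k * Cr2O3% = 80 + 11.0660 * 1.8291 = 100.2410 C


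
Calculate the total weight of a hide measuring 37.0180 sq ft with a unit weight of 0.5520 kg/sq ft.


Formula: Weight = area * weight_per_sqft
Substituting: Weight = 37.0180 * 0.5520
Result: 20.4339 kg


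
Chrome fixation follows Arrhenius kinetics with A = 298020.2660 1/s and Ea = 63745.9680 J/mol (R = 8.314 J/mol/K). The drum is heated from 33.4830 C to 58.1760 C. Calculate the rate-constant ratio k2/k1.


T1 = 33.4830 + 273.15 = 306.6330 K; T2 = 58.1760 + 273.15 = 331.3260 K
k1 = A * exp(-Ea/(R*T1)) = 298020.2660 * exp(-63745.9680/(8.314*306.6330)) = 4.1190e-06 1/s
k2 = A * exp(-Ea/(R*T2)) = 298020.2660 * exp(-63745.9680/(8.314*331.3260)) = 2.6553e-05 1/s
k2/k1 = 2.6553e-05 / 4.1190e-06 = 6.4466


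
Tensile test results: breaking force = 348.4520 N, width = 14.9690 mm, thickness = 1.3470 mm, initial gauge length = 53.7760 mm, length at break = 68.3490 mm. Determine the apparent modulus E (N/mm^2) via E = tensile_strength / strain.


TS = F / (w * t) = 348.4520 / (14.9690 * 1.3470) = 17.2815 N/mm^2
strain = (Lf - L0) / L0 = (68.3490 - 53.7760) / 53.7760 = 0.2710
E = TS / strain = 17.2815 / 0.2710 = 63.7708 N/mm^2


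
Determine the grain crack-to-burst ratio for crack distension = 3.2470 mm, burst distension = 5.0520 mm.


Formula: Ratio = crack / burst
Substituting: Ratio = 3.2470 / 5.0520
Result: 0.6427


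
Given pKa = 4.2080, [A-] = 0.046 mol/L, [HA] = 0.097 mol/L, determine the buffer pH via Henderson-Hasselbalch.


ratio = [A-] / [HA] = 0.046 / 0.097 = 0.4742
log10(ratio) = -0.3240
pH = pKa + log10(ratio) = 4.2080 - 0.3240 = 3.8840


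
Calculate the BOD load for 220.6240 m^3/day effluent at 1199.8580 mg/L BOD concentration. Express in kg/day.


Formula: BOD_load = volume * conc / 1000
Substituting: BOD_load = 220.6240 * 1199.8580 / 1000
Result: 264.7175 kg/day


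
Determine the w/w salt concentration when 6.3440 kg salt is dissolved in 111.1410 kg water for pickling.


Formula: Conc = salt / (water + salt) * 100
Substituting: Conc = 6.3440 / (111.1410 + 6.3440) * 100
Result: 5.3998 %


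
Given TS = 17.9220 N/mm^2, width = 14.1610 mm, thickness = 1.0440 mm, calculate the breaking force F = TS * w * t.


Formula: F = TS * w * t
Substituting: F = 17.9220 * 14.1610 * 1.0440
Result: 264.9604 N


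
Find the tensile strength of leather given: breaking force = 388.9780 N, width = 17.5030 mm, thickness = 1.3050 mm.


Formula: TS = force / (width * thickness)
Substituting: TS = 388.9780 / (17.5030 * 1.3050)
Result: 17.0295 N/mm^2


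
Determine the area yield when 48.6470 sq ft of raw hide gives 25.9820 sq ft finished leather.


Formula: Yield = finished / raw * 100
Substituting: Yield = 25.9820 / 48.6470 * 100
Result: 53.4093 %


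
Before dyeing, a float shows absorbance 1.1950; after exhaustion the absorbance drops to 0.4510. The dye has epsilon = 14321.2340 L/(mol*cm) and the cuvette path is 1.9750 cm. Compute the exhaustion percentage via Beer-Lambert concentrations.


c_initial = A_i / (epsilon * l) = 1.1950 / (14321.2340 * 1.9750) = 4.2249e-05 mol/L
c_final = A_f / (epsilon * l) = 0.4510 / (14321.2340 * 1.9750) = 1.5945e-05 mol/L
Exhaustion = (c_initial - c_final) / c_initial * 100 = (4.2249e-05 - 1.5945e-05) / 4.2249e-05 * 100 = 62.2594 %


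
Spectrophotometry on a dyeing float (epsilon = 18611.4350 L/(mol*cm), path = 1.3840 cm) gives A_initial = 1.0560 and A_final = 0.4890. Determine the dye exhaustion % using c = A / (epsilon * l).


c_initial = A_i / (epsilon * l) = 1.0560 / (18611.4350 * 1.3840) = 4.0997e-05 mol/L
c_final = A_f / (epsilon * l) = 0.4890 / (18611.4350 * 1.3840) = 1.8984e-05 mol/L
Exhaustion = (c_initial - c_final) / c_initial * 100 = (4.0997e-05 - 1.8984e-05) / 4.0997e-05 * 100 = 53.6932 %


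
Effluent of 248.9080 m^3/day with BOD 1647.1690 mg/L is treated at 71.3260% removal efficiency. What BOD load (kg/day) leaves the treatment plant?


Load_in = volume * conc / 1000 = 248.9080 * 1647.1690 / 1000 = 409.9935 kg/day
Removed = Load_in * eff / 100 = 409.9935 * 71.3260 / 100 = 292.4320 kg/day
Load_out = Load_in - Removed = 409.9935 - 292.4320 = 117.5615 kg/day


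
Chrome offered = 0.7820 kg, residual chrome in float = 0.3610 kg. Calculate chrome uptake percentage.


Formula: Uptake = (offered - residual) / offered * 100
Substituting: Uptake = (0.7820 - 0.3610) / 0.7820 * 100
Result: 53.8363 %


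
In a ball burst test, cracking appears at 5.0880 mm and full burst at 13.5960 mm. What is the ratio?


Formula: Ratio = crack / burst
Substituting: Ratio = 5.0880 / 13.5960
Result: 0.3742


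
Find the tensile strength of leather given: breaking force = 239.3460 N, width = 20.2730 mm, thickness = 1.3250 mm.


Formula: TS = force / (width * thickness)
Substituting: TS = 239.3460 / (20.2730 * 1.3250)
Result: 8.9103 N/mm^2


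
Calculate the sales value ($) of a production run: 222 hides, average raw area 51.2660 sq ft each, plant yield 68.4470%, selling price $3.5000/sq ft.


Raw_total = N * avg_area = 222 * 51.2660 = 11381.0520 sq ft
Finished = Raw_total * yield / 100 = 11381.0520 * 68.4470 / 100 = 7789.9887 sq ft
Value = Finished * price = 7789.9887 * 3.5000 = 27264.9603 $


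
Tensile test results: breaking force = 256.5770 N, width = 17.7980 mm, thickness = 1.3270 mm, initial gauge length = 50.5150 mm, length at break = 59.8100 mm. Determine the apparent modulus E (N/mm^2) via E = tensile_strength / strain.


TS = F / (w * t) = 256.5770 / (17.7980 * 1.3270) = 10.8636 N/mm^2
strain = (Lf - L0) / L0 = (59.8100 - 50.5150) / 50.5150 = 0.1840
E = TS / strain = 10.8636 / 0.1840 = 59.0400 N/mm^2


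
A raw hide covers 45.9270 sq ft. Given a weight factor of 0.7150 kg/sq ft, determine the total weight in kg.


Formula: Weight = area * weight_per_sqft
Substituting: Weight = 45.9270 * 0.7150
Result: 32.8378 kg


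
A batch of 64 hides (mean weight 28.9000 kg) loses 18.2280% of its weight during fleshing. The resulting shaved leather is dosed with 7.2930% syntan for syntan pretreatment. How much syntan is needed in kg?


Total_raw = N * avg_wt = 64 * 28.9000 = 1849.6000 kg
Substrate = Total_raw * (1 - loss/100) = 1849.6000 * (1 - 18.2280/100) = 1512.4549 kg
Syntan = Substrate * pct / 100 = 1512.4549 * 7.2930 / 100 = 110.3033 kg


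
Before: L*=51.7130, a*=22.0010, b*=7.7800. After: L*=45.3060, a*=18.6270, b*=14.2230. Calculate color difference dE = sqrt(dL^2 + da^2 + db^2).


dL = -6.4070, da = -3.3740, db = 6.4430
dE = sqrt((-6.4070)^2 + (-3.3740)^2 + 6.4430^2) = 9.6926


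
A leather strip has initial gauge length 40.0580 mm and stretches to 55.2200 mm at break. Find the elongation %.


Formula: Elongation = (Lf - L0) / L0 * 100
Substituting: Elongation = (55.2200 - 40.0580) / 40.0580 * 100
Result: 37.8501 %


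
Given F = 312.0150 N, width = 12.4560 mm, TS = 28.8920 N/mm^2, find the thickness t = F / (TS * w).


Formula: t = F / (TS * w)
Substituting: t = 312.0150 / (28.8920 * 12.4560)
Result: 0.8670 mm


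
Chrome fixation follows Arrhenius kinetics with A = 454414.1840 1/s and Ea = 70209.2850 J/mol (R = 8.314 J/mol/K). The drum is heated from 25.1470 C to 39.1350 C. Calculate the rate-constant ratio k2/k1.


T1 = 25.1470 + 273.15 = 298.2970 K; T2 = 39.1350 + 273.15 = 312.2850 K
k1 = A * exp(-Ea/(R*T1)) = 454414.1840 * exp(-70209.2850/(8.314*298.2970)) = 2.3051e-07 1/s
k2 = A * exp(-Ea/(R*T2)) = 454414.1840 * exp(-70209.2850/(8.314*312.2850)) = 8.1923e-07 1/s
k2/k1 = 8.1923e-07 / 2.3051e-07 = 3.5540


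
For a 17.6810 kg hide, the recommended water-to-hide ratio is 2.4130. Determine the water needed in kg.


Formula: Water = hide_weight * ratio
Substituting: Water = 17.6810 * 2.4130
Result: 42.6643 kg


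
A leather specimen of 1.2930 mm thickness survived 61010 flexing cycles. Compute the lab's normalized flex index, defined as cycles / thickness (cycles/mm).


Formula: Index = cycles / thickness
Substituting: Index = 61010 / 1.2930
Result: 47184.8415 cycles/mm


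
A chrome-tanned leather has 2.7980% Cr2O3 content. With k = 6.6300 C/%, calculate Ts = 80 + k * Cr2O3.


Formula: Ts = 80 + k * Cr2O3
Substituting: Ts = 80 + 6.6300 * 2.7980
Result: 98.5507 C


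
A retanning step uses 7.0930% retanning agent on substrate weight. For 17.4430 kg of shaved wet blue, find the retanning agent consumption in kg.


Formula: Retan = substrate * pct / 100
Substituting: Retan = 17.4430 * 7.0930 / 100
Result: 1.2372 kg


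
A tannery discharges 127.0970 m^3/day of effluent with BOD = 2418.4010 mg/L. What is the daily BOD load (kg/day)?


Formula: BOD_load = volume * conc / 1000
Substituting: BOD_load = 127.0970 * 2418.4010 / 1000
Result: 307.3715 kg/day


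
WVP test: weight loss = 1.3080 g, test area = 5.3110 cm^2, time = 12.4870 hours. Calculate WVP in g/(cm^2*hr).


Formula: WVP = loss / (area * time)
Substituting: WVP = 1.3080 / (5.3110 * 12.4870)
Result: 0.019723 g/(cm^2*hr)


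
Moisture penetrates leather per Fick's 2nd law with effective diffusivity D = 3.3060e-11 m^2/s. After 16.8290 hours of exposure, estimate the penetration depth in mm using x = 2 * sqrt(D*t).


t = 16.8290 hr * 3600 = 60584.4000 s
D * t = 3.3060e-11 * 60584.4000 = 2.0029e-06
x = 2 * sqrt(D*t) = 2 * sqrt(2.0029e-06) = 0.00283049 m = 2.8305 mm


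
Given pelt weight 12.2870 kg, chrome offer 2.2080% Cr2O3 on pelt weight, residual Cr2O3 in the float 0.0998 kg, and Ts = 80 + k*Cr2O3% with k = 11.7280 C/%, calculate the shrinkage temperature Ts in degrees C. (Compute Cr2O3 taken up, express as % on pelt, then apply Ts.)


Offered = pelt * offer_pct / 100 = 12.2870 * 2.2080 / 100 = 0.2713 kg
Uptake = offered - residual = 0.2713 - 0.0998 = 0.1715 kg
Cr2O3% on pelt = uptake / pelt * 100 = 0.1715 / 12.2870 * 100 = 1.3958 %
Ts = 80 + k * Cr2O3% = 80 + 11.7280 * 1.3958 = 96.3695 C


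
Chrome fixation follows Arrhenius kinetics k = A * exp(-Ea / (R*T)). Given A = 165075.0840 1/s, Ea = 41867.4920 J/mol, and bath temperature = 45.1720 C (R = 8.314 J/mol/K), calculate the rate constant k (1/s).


T_K = T_C + 273.15 = 45.1720 + 273.15 = 318.3220 K
exponent = -Ea / (R * T_K) = -41867.4920 / (8.314 * 318.3220) = -15.8198
k = A * exp(exponent) = 165075.0840 * exp(-15.8198) = 0.0222454 1/s


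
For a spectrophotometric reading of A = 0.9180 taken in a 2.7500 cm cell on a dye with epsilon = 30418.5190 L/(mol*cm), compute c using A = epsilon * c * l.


Formula: c = A / (epsilon * l)
Substituting: c = 0.9180 / (30418.5190 * 2.7500)
Result: 1.0974e-05 mol/L


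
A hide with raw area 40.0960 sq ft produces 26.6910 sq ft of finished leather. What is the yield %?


Formula: Yield = finished / raw * 100
Substituting: Yield = 26.6910 / 40.0960 * 100
Result: 66.5677 %


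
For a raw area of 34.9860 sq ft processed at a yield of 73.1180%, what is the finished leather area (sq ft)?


Formula: finished = raw * yield / 100
Substituting: finished = 34.9860 * 73.1180 / 100
Result: 25.5811 sq ft


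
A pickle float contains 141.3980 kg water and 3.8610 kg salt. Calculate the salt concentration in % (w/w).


Formula: Conc = salt / (water + salt) * 100
Substituting: Conc = 3.8610 / (141.3980 + 3.8610) * 100
Result: 2.6580 %


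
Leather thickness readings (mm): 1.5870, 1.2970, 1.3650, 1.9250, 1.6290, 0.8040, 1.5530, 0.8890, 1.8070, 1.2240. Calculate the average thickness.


Formula: Average = sum / n
Substituting: Average = 14.0800 / 10
Result: 1.4080 mm


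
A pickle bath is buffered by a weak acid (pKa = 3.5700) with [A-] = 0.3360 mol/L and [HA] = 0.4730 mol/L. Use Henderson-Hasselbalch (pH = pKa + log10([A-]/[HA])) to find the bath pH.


ratio = [A-] / [HA] = 0.3360 / 0.4730 = 0.7104
log10(ratio) = -0.1485
pH = pKa + log10(ratio) = 3.5700 - 0.1485 = 3.4215


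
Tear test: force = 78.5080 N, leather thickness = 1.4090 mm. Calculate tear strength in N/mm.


Formula: Tear strength = force / thickness
Substituting: Tear strength = 78.5080 / 1.4090
Result: 55.7189 N/mm


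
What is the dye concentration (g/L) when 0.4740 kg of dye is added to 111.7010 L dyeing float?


Formula: Conc = dye_mass(kg) / volume(L) * 1000
Substituting: Conc = 0.4740 / 111.7010 * 1000
Result: 4.2435 g/L


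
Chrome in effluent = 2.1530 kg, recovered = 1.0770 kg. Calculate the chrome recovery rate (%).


Formula: Recovery = recovered / input * 100
Substituting: Recovery = 1.0770 / 2.1530 * 100
Result: 50.0232 %


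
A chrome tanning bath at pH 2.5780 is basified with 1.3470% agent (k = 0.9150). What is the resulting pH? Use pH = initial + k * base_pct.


Formula: pH_final = pH_initial + k * base_pct
Substituting: pH_final = 2.5780 + 0.9150 * 1.3470
Result: 3.8105


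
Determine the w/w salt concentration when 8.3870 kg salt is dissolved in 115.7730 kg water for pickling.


Formula: Conc = salt / (water + salt) * 100
Substituting: Conc = 8.3870 / (115.7730 + 8.3870) * 100
Result: 6.7550 %


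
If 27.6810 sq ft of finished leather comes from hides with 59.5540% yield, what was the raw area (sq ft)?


Formula: raw = finished * 100 / yield
Substituting: raw = 27.6810 * 100 / 59.5540
Result: 46.4805 sq ft


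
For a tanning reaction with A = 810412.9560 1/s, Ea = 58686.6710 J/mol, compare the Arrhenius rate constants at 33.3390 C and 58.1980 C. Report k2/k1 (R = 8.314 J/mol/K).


T1 = 33.3390 + 273.15 = 306.4890 K; T2 = 58.1980 + 273.15 = 331.3480 K
k1 = A * exp(-Ea/(R*T1)) = 810412.9560 * exp(-58686.6710/(8.314*306.4890)) = 8.0618e-05 1/s
k2 = A * exp(-Ea/(R*T2)) = 810412.9560 * exp(-58686.6710/(8.314*331.3480)) = 4.5377e-04 1/s
k2/k1 = 4.5377e-04 / 8.0618e-05 = 5.6287


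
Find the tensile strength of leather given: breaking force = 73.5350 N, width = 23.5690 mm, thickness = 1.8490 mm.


Formula: TS = force / (width * thickness)
Substituting: TS = 73.5350 / (23.5690 * 1.8490)
Result: 1.6874 N/mm^2


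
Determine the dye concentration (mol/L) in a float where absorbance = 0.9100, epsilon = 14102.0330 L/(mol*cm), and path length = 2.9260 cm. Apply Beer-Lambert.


Formula: c = A / (epsilon * l)
Substituting: c = 0.9100 / (14102.0330 * 2.9260)
Result: 2.2054e-05 mol/L


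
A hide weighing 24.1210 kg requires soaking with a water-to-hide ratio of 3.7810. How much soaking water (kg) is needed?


Formula: Water = hide_weight * ratio
Substituting: Water = 24.1210 * 3.7810
Result: 91.2015 kg


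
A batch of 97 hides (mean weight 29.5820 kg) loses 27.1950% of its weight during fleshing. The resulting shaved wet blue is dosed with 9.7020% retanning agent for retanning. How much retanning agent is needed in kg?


Total_raw = N * avg_wt = 97 * 29.5820 = 2869.4540 kg
Substrate = Total_raw * (1 - loss/100) = 2869.4540 * (1 - 27.1950/100) = 2089.1060 kg
Retan = Substrate * pct / 100 = 2089.1060 * 9.7020 / 100 = 202.6851 kg


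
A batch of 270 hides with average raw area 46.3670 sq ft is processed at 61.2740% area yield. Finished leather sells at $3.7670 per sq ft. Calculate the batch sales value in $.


Raw_total = N * avg_area = 270 * 46.3670 = 12519.0900 sq ft
Finished = Raw_total * yield / 100 = 12519.0900 * 61.2740 / 100 = 7670.9472 sq ft
Value = Finished * price = 7670.9472 * 3.7670 = 28896.4581 $


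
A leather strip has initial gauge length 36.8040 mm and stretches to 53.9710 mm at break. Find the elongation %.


Formula: Elongation = (Lf - L0) / L0 * 100
Substituting: Elongation = (53.9710 - 36.8040) / 36.8040 * 100
Result: 46.6444 %


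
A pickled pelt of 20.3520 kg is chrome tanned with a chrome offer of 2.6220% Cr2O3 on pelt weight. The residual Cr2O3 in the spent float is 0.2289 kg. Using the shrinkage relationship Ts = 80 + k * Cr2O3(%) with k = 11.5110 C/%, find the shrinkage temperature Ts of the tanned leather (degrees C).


Offered = pelt * offer_pct / 100 = 20.3520 * 2.6220 / 100 = 0.5336 kg
Uptake = offered - residual = 0.5336 - 0.2289 = 0.3047 kg
Cr2O3% on pelt = uptake / pelt * 100 = 0.3047 / 20.3520 * 100 = 1.4973 %
Ts = 80 + k * Cr2O3% = 80 + 11.5110 * 1.4973 = 97.2354 C


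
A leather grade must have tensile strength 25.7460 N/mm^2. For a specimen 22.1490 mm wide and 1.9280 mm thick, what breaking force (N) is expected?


Formula: F = TS * w * t
Substituting: F = 25.7460 * 22.1490 * 1.9280
Result: 1099.4384 N


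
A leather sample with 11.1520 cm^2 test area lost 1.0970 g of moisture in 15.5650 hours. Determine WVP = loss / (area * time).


Formula: WVP = loss / (area * time)
Substituting: WVP = 1.0970 / (11.1520 * 15.5650)
Result: 0.00631982 g/(cm^2*hr)


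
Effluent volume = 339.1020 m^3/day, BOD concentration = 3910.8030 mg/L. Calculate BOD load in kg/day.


Formula: BOD_load = volume * conc / 1000
Substituting: BOD_load = 339.1020 * 3910.8030 / 1000
Result: 1326.1611 kg/day


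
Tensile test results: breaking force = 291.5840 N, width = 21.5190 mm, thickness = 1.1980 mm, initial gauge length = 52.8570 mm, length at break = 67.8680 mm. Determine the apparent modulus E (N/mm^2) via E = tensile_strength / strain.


TS = F / (w * t) = 291.5840 / (21.5190 * 1.1980) = 11.3106 N/mm^2
strain = (Lf - L0) / L0 = (67.8680 - 52.8570) / 52.8570 = 0.2840
E = TS / strain = 11.3106 / 0.2840 = 39.8270 N/mm^2


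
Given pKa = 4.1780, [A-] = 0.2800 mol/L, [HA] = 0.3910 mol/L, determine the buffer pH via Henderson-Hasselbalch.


ratio = [A-] / [HA] = 0.2800 / 0.3910 = 0.7161
log10(ratio) = -0.1450
pH = pKa + log10(ratio) = 4.1780 - 0.1450 = 4.0330


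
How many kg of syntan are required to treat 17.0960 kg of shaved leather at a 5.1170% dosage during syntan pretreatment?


Formula: Syntan = substrate * pct / 100
Substituting: Syntan = 17.0960 * 5.1170 / 100
Result: 0.8748 kg


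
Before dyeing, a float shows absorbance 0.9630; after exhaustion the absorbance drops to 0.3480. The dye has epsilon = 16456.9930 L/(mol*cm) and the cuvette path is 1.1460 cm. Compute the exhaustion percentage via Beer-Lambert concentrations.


c_initial = A_i / (epsilon * l) = 0.9630 / (16456.9930 * 1.1460) = 5.1061e-05 mol/L
c_final = A_f / (epsilon * l) = 0.3480 / (16456.9930 * 1.1460) = 1.8452e-05 mol/L
Exhaustion = (c_initial - c_final) / c_initial * 100 = (5.1061e-05 - 1.8452e-05) / 5.1061e-05 * 100 = 63.8629 %


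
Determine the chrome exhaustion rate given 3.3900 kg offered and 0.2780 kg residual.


Formula: Uptake = (offered - residual) / offered * 100
Substituting: Uptake = (3.3900 - 0.2780) / 3.3900 * 100
Result: 91.7994 %


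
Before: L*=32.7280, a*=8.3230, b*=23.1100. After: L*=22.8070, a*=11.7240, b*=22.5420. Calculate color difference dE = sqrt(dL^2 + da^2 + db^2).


dL = -9.9210, da = 3.4010, db = -0.5680
dE = sqrt((-9.9210)^2 + 3.4010^2 + (-0.5680)^2) = 10.5031


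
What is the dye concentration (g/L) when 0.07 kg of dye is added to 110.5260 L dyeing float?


Formula: Conc = dye_mass(kg) / volume(L) * 1000
Substituting: Conc = 0.07 / 110.5260 * 1000
Result: 0.6333 g/L


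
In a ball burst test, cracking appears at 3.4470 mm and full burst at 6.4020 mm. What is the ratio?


Formula: Ratio = crack / burst
Substituting: Ratio = 3.4470 / 6.4020
Result: 0.5384


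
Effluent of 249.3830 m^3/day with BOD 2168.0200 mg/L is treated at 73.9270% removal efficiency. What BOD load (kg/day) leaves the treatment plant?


Load_in = volume * conc / 1000 = 249.3830 * 2168.0200 / 1000 = 540.6673 kg/day
Removed = Load_in * eff / 100 = 540.6673 * 73.9270 / 100 = 399.6991 kg/day
Load_out = Load_in - Removed = 540.6673 - 399.6991 = 140.9682 kg/day


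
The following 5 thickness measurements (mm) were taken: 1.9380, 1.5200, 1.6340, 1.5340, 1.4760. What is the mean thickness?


Formula: Average = sum / n
Substituting: Average = 8.1020 / 5
Result: 1.6204 mm


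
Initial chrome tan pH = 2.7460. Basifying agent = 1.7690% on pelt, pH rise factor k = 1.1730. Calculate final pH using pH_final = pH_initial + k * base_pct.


Formula: pH_final = pH_initial + k * base_pct
Substituting: pH_final = 2.7460 + 1.1730 * 1.7690
Result: 4.8210


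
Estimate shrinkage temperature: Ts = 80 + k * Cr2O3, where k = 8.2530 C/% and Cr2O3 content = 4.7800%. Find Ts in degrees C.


Formula: Ts = 80 + k * Cr2O3
Substituting: Ts = 80 + 8.2530 * 4.7800
Result: 119.4493 C


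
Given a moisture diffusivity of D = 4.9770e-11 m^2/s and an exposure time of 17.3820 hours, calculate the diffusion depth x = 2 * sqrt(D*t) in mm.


t = 17.3820 hr * 3600 = 62575.2000 s
D * t = 4.9770e-11 * 62575.2000 = 3.1144e-06
x = 2 * sqrt(D*t) = 2 * sqrt(3.1144e-06) = 0.00352951 m = 3.5295 mm


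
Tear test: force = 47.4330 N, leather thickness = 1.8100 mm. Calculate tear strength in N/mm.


Formula: Tear strength = force / thickness
Substituting: Tear strength = 47.4330 / 1.8100
Result: 26.2061 N/mm


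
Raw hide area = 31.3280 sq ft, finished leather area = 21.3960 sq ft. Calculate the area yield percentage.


Formula: Yield = finished / raw * 100
Substituting: Yield = 21.3960 / 31.3280 * 100
Result: 68.2967 %


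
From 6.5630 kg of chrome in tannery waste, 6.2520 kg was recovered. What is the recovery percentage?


Formula: Recovery = recovered / input * 100
Substituting: Recovery = 6.2520 / 6.5630 * 100
Result: 95.2613 %


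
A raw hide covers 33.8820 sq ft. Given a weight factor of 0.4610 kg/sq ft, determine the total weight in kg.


Formula: Weight = area * weight_per_sqft
Substituting: Weight = 33.8820 * 0.4610
Result: 15.6196 kg


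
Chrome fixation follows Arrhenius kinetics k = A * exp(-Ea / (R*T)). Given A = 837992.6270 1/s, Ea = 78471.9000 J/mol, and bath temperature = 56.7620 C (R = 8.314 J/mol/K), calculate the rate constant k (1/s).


T_K = T_C + 273.15 = 56.7620 + 273.15 = 329.9120 K
exponent = -Ea / (R * T_K) = -78471.9000 / (8.314 * 329.9120) = -28.6092
k = A * exp(exponent) = 837992.6270 * exp(-28.6092) = 3.1507e-07 1/s


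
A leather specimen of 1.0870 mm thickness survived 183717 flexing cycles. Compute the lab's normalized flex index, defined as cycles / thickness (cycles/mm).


Formula: Index = cycles / thickness
Substituting: Index = 183717 / 1.0870
Result: 169012.8795 cycles/mm


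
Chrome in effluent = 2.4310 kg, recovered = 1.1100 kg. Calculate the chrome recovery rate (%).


Formula: Recovery = recovered / input * 100
Substituting: Recovery = 1.1100 / 2.4310 * 100
Result: 45.6602 %


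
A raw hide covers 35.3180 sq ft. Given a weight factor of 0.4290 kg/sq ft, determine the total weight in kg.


Formula: Weight = area * weight_per_sqft
Substituting: Weight = 35.3180 * 0.4290
Result: 15.1514 kg


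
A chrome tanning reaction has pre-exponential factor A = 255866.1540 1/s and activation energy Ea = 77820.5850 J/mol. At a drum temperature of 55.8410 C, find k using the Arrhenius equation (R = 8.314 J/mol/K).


T_K = T_C + 273.15 = 55.8410 + 273.15 = 328.9910 K
exponent = -Ea / (R * T_K) = -77820.5850 / (8.314 * 328.9910) = -28.4512
k = A * exp(exponent) = 255866.1540 * exp(-28.4512) = 1.1267e-07 1/s


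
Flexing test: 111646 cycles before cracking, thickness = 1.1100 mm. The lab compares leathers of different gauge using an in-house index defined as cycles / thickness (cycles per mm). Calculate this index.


Formula: Index = cycles / thickness
Substituting: Index = 111646 / 1.1100
Result: 100581.9820 cycles/mm


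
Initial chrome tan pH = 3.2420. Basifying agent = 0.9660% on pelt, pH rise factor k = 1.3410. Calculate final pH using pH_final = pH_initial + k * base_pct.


Formula: pH_final = pH_initial + k * base_pct
Substituting: pH_final = 3.2420 + 1.3410 * 0.9660
Result: 4.5374


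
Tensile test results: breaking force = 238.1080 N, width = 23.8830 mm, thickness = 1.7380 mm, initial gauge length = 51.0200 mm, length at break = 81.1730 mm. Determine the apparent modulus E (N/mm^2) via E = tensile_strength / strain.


TS = F / (w * t) = 238.1080 / (23.8830 * 1.7380) = 5.7363 N/mm^2
strain = (Lf - L0) / L0 = (81.1730 - 51.0200) / 51.0200 = 0.5910
E = TS / strain = 5.7363 / 0.5910 = 9.7061 N/mm^2


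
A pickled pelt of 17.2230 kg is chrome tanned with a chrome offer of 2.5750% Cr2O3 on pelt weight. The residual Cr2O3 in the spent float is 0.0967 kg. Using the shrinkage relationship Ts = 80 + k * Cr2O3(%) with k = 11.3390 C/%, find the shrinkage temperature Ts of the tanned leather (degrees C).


Offered = pelt * offer_pct / 100 = 17.2230 * 2.5750 / 100 = 0.4435 kg
Uptake = offered - residual = 0.4435 - 0.0967 = 0.3468 kg
Cr2O3% on pelt = uptake / pelt * 100 = 0.3468 / 17.2230 * 100 = 2.0135 %
Ts = 80 + k * Cr2O3% = 80 + 11.3390 * 2.0135 = 102.8315 C


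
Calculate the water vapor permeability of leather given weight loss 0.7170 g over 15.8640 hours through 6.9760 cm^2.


Formula: WVP = loss / (area * time)
Substituting: WVP = 0.7170 / (6.9760 * 15.8640)
Result: 0.00647888 g/(cm^2*hr)


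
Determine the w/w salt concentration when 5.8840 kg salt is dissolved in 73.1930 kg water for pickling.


Formula: Conc = salt / (water + salt) * 100
Substituting: Conc = 5.8840 / (73.1930 + 5.8840) * 100
Result: 7.4408 %


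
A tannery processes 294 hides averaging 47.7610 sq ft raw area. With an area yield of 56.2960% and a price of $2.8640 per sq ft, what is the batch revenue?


Raw_total = N * avg_area = 294 * 47.7610 = 14041.7340 sq ft
Finished = Raw_total * yield / 100 = 14041.7340 * 56.2960 / 100 = 7904.9346 sq ft
Value = Finished * price = 7904.9346 * 2.8640 = 22639.7326 $


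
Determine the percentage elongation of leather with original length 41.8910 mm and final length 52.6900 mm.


Formula: Elongation = (Lf - L0) / L0 * 100
Substituting: Elongation = (52.6900 - 41.8910) / 41.8910 * 100
Result: 25.7788 %


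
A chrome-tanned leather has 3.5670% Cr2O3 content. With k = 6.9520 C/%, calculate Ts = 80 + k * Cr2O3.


Formula: Ts = 80 + k * Cr2O3
Substituting: Ts = 80 + 6.9520 * 3.5670
Result: 104.7978 C


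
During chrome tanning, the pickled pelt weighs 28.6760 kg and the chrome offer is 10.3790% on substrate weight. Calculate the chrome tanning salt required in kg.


Formula: Chrome = substrate * pct / 100
Substituting: Chrome = 28.6760 * 10.3790 / 100
Result: 2.9763 kg


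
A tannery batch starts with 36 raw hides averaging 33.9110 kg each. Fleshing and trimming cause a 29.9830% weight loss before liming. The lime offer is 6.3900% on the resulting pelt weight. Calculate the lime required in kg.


Total_raw = N * avg_wt = 36 * 33.9110 = 1220.7960 kg
Substrate = Total_raw * (1 - loss/100) = 1220.7960 * (1 - 29.9830/100) = 854.7647 kg
Lime = Substrate * pct / 100 = 854.7647 * 6.3900 / 100 = 54.6195 kg


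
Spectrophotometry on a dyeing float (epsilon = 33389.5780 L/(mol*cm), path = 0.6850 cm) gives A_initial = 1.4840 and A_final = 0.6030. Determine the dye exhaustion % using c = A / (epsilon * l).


c_initial = A_i / (epsilon * l) = 1.4840 / (33389.5780 * 0.6850) = 6.4883e-05 mol/L
c_final = A_f / (epsilon * l) = 0.6030 / (33389.5780 * 0.6850) = 2.6364e-05 mol/L
Exhaustion = (c_initial - c_final) / c_initial * 100 = (6.4883e-05 - 2.6364e-05) / 6.4883e-05 * 100 = 59.3666 %


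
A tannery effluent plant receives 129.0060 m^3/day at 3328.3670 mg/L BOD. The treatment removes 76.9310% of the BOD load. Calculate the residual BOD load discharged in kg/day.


Load_in = volume * conc / 1000 = 129.0060 * 3328.3670 / 1000 = 429.3793 kg/day
Removed = Load_in * eff / 100 = 429.3793 * 76.9310 / 100 = 330.3258 kg/day
Load_out = Load_in - Removed = 429.3793 - 330.3258 = 99.0535 kg/day


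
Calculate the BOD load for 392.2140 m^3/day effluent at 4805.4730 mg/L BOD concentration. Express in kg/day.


Formula: BOD_load = volume * conc / 1000
Substituting: BOD_load = 392.2140 * 4805.4730 / 1000
Result: 1884.7738 kg/day


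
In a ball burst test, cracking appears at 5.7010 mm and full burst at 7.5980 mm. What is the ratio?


Formula: Ratio = crack / burst
Substituting: Ratio = 5.7010 / 7.5980
Result: 0.7503


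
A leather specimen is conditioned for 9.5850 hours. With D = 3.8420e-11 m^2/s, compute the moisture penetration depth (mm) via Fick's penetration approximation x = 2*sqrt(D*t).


t = 9.5850 hr * 3600 = 34506.0000 s
D * t = 3.8420e-11 * 34506.0000 = 1.3257e-06
x = 2 * sqrt(D*t) = 2 * sqrt(1.3257e-06) = 0.0023028 m = 2.3028 mm


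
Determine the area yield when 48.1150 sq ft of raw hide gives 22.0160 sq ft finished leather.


Formula: Yield = finished / raw * 100
Substituting: Yield = 22.0160 / 48.1150 * 100
Result: 45.7570 %


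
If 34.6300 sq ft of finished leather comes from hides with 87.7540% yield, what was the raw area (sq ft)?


Formula: raw = finished * 100 / yield
Substituting: raw = 34.6300 * 100 / 87.7540
Result: 39.4626 sq ft


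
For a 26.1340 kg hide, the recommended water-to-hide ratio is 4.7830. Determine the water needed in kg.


Formula: Water = hide_weight * ratio
Substituting: Water = 26.1340 * 4.7830
Result: 124.9989 kg


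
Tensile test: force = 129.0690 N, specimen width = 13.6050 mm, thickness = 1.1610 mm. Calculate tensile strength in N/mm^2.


Formula: TS = force / (width * thickness)
Substituting: TS = 129.0690 / (13.6050 * 1.1610)
Result: 8.1713 N/mm^2


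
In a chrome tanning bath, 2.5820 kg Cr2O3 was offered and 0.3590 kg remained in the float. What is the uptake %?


Formula: Uptake = (offered - residual) / offered * 100
Substituting: Uptake = (2.5820 - 0.3590) / 2.5820 * 100
Result: 86.0960 %


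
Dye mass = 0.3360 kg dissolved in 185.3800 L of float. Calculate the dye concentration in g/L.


Formula: Conc = dye_mass(kg) / volume(L) * 1000
Substituting: Conc = 0.3360 / 185.3800 * 1000
Result: 1.8125 g/L


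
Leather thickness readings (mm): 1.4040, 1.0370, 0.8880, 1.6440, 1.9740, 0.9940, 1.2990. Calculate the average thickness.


Formula: Average = sum / n
Substituting: Average = 9.2400 / 7
Result: 1.3200 mm


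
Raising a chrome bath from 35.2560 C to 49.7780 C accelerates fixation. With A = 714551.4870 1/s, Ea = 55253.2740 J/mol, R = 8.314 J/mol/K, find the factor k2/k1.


T1 = 35.2560 + 273.15 = 308.4060 K; T2 = 49.7780 + 273.15 = 322.9280 K
k1 = A * exp(-Ea/(R*T1)) = 714551.4870 * exp(-55253.2740/(8.314*308.4060)) = 3.1294e-04 1/s
k2 = A * exp(-Ea/(R*T2)) = 714551.4870 * exp(-55253.2740/(8.314*322.9280)) = 8.2474e-04 1/s
k2/k1 = 8.2474e-04 / 3.1294e-04 = 2.6354


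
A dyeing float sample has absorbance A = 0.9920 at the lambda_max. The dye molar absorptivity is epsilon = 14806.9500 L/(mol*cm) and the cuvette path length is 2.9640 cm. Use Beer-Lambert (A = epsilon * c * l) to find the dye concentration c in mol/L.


Formula: c = A / (epsilon * l)
Substituting: c = 0.9920 / (14806.9500 * 2.9640)
Result: 2.2603e-05 mol/L


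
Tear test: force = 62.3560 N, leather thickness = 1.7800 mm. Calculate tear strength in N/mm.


Formula: Tear strength = force / thickness
Substituting: Tear strength = 62.3560 / 1.7800
Result: 35.0315 N/mm


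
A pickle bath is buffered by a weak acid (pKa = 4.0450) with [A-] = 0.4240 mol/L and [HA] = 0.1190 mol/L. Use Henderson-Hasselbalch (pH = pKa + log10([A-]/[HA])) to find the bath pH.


ratio = [A-] / [HA] = 0.4240 / 0.1190 = 3.5630
log10(ratio) = 0.5518
pH = pKa + log10(ratio) = 4.0450 + 0.5518 = 4.5968


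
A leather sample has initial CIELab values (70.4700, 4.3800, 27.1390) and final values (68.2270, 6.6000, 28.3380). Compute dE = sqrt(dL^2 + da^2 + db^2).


dL = -2.2430, da = 2.2200, db = 1.1990
dE = sqrt((-2.2430)^2 + 2.2200^2 + 1.1990^2) = 3.3760


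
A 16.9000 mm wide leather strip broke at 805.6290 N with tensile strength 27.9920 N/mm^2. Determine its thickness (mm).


Formula: t = F / (TS * w)
Substituting: t = 805.6290 / (27.9920 * 16.9000)
Result: 1.7030 mm


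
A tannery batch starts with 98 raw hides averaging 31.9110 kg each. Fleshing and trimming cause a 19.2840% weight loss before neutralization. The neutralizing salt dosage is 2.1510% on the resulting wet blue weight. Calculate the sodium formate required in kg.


Total_raw = N * avg_wt = 98 * 31.9110 = 3127.2780 kg
Substrate = Total_raw * (1 - loss/100) = 3127.2780 * (1 - 19.2840/100) = 2524.2137 kg
Neutralizer = Substrate * pct / 100 = 2524.2137 * 2.1510 / 100 = 54.2958 kg


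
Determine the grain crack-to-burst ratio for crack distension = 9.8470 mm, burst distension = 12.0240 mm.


Formula: Ratio = crack / burst
Substituting: Ratio = 9.8470 / 12.0240
Result: 0.8189


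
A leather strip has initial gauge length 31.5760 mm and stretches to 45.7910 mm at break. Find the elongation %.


Formula: Elongation = (Lf - L0) / L0 * 100
Substituting: Elongation = (45.7910 - 31.5760) / 31.5760 * 100
Result: 45.0184 %


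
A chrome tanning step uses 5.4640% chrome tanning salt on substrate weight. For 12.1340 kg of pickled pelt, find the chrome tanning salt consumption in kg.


Formula: Chrome = substrate * pct / 100
Substituting: Chrome = 12.1340 * 5.4640 / 100
Result: 0.6630 kg


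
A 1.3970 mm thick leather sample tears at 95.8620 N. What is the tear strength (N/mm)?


Formula: Tear strength = force / thickness
Substituting: Tear strength = 95.8620 / 1.3970
Result: 68.6199 N/mm


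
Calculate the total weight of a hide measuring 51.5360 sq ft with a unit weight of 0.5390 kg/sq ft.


Formula: Weight = area * weight_per_sqft
Substituting: Weight = 51.5360 * 0.5390
Result: 27.7779 kg


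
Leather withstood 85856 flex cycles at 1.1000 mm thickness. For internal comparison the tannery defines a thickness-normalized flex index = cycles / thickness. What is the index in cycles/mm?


Formula: Index = cycles / thickness
Substituting: Index = 85856 / 1.1000
Result: 78050.9091 cycles/mm


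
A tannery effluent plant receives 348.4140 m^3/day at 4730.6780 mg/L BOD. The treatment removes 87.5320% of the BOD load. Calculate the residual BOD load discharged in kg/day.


Load_in = volume * conc / 1000 = 348.4140 * 4730.6780 / 1000 = 1648.2344 kg/day
Removed = Load_in * eff / 100 = 1648.2344 * 87.5320 / 100 = 1442.7326 kg/day
Load_out = Load_in - Removed = 1648.2344 - 1442.7326 = 205.5019 kg/day


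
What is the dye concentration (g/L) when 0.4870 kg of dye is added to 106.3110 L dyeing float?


Formula: Conc = dye_mass(kg) / volume(L) * 1000
Substituting: Conc = 0.4870 / 106.3110 * 1000
Result: 4.5809 g/L


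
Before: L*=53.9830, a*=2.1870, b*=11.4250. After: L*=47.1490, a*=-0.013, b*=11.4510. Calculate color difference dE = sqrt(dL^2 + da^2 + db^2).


dL = -6.8340, da = -2.2000, db = 0.026
dE = sqrt((-6.8340)^2 + (-2.2000)^2 + 0.026^2) = 7.1794


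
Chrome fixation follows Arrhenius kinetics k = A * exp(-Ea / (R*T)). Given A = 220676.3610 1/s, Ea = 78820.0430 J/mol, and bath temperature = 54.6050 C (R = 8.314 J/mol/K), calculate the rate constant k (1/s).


T_K = T_C + 273.15 = 54.6050 + 273.15 = 327.7550 K
exponent = -Ea / (R * T_K) = -78820.0430 / (8.314 * 327.7550) = -28.9253
k = A * exp(exponent) = 220676.3610 * exp(-28.9253) = 6.0489e-08 1/s


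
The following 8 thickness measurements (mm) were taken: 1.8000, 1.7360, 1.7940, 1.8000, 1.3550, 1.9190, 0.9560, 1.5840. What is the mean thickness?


Formula: Average = sum / n
Substituting: Average = 12.9440 / 8
Result: 1.6180 mm


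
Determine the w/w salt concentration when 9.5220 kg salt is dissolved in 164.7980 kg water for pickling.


Formula: Conc = salt / (water + salt) * 100
Substituting: Conc = 9.5220 / (164.7980 + 9.5220) * 100
Result: 5.4624 %


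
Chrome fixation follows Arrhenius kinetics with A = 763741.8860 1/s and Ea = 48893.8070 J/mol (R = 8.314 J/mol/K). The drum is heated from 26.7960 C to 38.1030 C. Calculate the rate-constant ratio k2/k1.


T1 = 26.7960 + 273.15 = 299.9460 K; T2 = 38.1030 + 273.15 = 311.2530 K
k1 = A * exp(-Ea/(R*T1)) = 763741.8860 * exp(-48893.8070/(8.314*299.9460)) = 0.00233313 1/s
k2 = A * exp(-Ea/(R*T2)) = 763741.8860 * exp(-48893.8070/(8.314*311.2530)) = 0.00475627 1/s
k2/k1 = 0.00475627 / 0.00233313 = 2.0386


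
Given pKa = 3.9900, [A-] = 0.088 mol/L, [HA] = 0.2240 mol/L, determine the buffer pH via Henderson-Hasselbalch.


ratio = [A-] / [HA] = 0.088 / 0.2240 = 0.3929
log10(ratio) = -0.4058
pH = pKa + log10(ratio) = 3.9900 - 0.4058 = 3.5842


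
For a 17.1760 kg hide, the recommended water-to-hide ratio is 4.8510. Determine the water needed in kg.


Formula: Water = hide_weight * ratio
Substituting: Water = 17.1760 * 4.8510
Result: 83.3208 kg
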